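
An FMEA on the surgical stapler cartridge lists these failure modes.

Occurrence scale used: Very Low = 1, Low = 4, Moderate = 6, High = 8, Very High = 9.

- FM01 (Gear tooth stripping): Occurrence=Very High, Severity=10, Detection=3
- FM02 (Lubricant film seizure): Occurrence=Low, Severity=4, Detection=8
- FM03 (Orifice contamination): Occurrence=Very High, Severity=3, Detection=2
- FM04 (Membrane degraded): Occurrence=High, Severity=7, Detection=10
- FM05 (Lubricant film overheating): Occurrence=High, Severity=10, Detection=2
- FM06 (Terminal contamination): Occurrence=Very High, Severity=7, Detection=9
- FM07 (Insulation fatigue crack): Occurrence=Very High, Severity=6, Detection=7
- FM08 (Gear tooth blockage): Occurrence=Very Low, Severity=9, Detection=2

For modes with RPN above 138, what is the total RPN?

RPN = Severity × Occurrence × Detection:
  FM01: 10 × 9 × 3 = 270
  FM02: 4 × 4 × 8 = 128
  FM03: 3 × 9 × 2 = 54
  FM04: 7 × 8 × 10 = 560
  FM05: 10 × 8 × 2 = 160
  FM06: 7 × 9 × 9 = 567
  FM07: 6 × 9 × 7 = 378
  FM08: 9 × 1 × 2 = 18
RPN > 138: FM01 (270), FM04 (560), FM05 (160), FM06 (567), FM07 (378).
Sum: 270 + 560 + 160 + 567 + 378 = 1935.

1935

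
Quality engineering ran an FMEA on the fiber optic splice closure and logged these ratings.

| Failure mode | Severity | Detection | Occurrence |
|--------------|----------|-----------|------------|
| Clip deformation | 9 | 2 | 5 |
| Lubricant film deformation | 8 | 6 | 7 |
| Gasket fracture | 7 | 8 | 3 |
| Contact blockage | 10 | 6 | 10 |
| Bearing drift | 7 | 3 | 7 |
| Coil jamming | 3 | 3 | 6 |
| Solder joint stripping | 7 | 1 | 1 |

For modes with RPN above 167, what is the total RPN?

RPN = Severity × Occurrence × Detection:
  Clip deformation: 9 × 5 × 2 = 90
  Lubricant film deformation: 8 × 7 × 6 = 336
  Gasket fracture: 7 × 3 × 8 = 168
  Contact blockage: 10 × 10 × 6 = 600
  Bearing drift: 7 × 7 × 3 = 147
  Coil jamming: 3 × 6 × 3 = 54
  Solder joint stripping: 7 × 1 × 1 = 7
RPN > 167: Lubricant film deformation (336), Gasket fracture (168), Contact blockage (600).
Sum: 336 + 168 + 600 = 1104.

1104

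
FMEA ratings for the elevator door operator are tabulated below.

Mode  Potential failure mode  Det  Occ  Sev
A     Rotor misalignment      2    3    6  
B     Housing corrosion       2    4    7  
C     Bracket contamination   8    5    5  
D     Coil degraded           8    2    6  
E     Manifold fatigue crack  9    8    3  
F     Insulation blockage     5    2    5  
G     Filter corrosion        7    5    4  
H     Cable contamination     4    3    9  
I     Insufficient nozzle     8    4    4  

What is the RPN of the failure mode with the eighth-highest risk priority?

RPN = Severity × Occurrence × Detection:
  A: 6 × 3 × 2 = 36
  B: 7 × 4 × 2 = 56
  C: 5 × 5 × 8 = 200
  D: 6 × 2 × 8 = 96
  E: 3 × 8 × 9 = 216
  F: 5 × 2 × 5 = 50
  G: 4 × 5 × 7 = 140
  H: 9 × 3 × 4 = 108
  I: 4 × 4 × 8 = 128
Sorted descending: 216, 200, 140, 128, 108, 96, 56, 50, 36.
The eighth-highest RPN is 50 (F).

50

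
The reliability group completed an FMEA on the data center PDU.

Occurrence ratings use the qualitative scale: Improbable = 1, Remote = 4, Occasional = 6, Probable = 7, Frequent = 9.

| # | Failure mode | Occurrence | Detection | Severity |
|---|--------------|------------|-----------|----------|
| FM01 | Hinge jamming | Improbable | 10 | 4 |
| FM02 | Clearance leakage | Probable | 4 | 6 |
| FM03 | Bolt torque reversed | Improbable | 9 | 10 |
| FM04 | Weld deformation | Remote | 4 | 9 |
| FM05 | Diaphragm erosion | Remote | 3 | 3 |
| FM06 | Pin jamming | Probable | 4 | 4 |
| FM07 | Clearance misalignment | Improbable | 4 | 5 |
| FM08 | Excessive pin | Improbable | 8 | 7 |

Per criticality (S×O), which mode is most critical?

Criticality = Severity × Occurrence:
  FM01: 4 × 1 = 4
  FM02: 6 × 7 = 42
  FM03: 10 × 1 = 10
  FM04: 9 × 4 = 36
  FM05: 3 × 4 = 12
  FM06: 4 × 7 = 28
  FM07: 5 × 1 = 5
  FM08: 7 × 1 = 7
Highest criticality is 42 → FM02.

FM02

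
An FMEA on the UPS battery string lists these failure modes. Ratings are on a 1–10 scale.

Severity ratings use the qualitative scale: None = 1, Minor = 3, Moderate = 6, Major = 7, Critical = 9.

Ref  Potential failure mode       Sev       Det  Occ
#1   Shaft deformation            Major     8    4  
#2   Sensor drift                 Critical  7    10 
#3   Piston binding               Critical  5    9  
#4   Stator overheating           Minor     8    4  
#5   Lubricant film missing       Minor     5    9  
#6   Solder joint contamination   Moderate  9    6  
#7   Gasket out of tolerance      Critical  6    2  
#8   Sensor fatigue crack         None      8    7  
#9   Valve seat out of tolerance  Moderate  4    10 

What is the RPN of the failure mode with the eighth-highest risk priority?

RPN = Severity × Occurrence × Detection:
  #1: 7 × 4 × 8 = 224
  #2: 9 × 10 × 7 = 630
  #3: 9 × 9 × 5 = 405
  #4: 3 × 4 × 8 = 96
  #5: 3 × 9 × 5 = 135
  #6: 6 × 6 × 9 = 324
  #7: 9 × 2 × 6 = 108
  #8: 1 × 7 × 8 = 56
  #9: 6 × 10 × 4 = 240
Sorted descending: 630, 405, 324, 240, 224, 135, 108, 96, 56.
The eighth-highest RPN is 96 (#4).

96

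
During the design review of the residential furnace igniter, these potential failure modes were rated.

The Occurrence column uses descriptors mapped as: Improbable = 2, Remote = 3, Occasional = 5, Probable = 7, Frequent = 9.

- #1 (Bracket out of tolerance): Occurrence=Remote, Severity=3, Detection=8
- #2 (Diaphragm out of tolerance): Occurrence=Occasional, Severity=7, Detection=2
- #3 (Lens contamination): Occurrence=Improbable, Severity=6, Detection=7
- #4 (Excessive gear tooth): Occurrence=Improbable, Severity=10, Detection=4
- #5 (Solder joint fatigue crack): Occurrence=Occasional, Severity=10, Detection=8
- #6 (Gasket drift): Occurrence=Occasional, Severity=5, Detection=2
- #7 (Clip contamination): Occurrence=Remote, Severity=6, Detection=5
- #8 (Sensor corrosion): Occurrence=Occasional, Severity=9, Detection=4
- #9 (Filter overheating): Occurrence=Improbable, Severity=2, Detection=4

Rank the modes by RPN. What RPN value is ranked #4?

RPN = Severity × Occurrence × Detection:
  #1: 3 × 3 × 8 = 72
  #2: 7 × 5 × 2 = 70
  #3: 6 × 2 × 7 = 84
  #4: 10 × 2 × 4 = 80
  #5: 10 × 5 × 8 = 400
  #6: 5 × 5 × 2 = 50
  #7: 6 × 3 × 5 = 90
  #8: 9 × 5 × 4 = 180
  #9: 2 × 2 × 4 = 16
Sorted descending: 400, 180, 90, 84, 80, 72, 70, 50, 16.
The fourth-highest RPN is 84 (#3).

84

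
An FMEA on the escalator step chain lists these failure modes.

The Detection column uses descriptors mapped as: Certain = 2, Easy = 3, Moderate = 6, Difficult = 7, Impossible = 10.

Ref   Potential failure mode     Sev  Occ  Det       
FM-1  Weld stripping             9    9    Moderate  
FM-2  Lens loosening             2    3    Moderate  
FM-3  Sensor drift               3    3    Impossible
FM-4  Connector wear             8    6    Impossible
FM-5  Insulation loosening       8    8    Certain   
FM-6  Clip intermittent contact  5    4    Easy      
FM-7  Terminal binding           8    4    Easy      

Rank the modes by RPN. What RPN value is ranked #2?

RPN = Severity × Occurrence × Detection:
  FM-1: 9 × 9 × 6 = 486
  FM-2: 2 × 3 × 6 = 36
  FM-3: 3 × 3 × 10 = 90
  FM-4: 8 × 6 × 10 = 480
  FM-5: 8 × 8 × 2 = 128
  FM-6: 5 × 4 × 3 = 60
  FM-7: 8 × 4 × 3 = 96
Sorted descending: 486, 480, 128, 96, 90, 60, 36.
The second-highest RPN is 480 (FM-4).

480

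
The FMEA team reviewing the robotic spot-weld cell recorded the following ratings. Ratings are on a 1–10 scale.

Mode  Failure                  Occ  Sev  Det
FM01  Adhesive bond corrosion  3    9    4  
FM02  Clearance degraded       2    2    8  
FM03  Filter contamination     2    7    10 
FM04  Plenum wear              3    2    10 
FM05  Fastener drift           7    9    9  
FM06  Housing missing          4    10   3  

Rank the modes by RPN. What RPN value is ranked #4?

108

RPN = Severity × Occurrence × Detection:
  FM01: 9 × 3 × 4 = 108
  FM02: 2 × 2 × 8 = 32
  FM03: 7 × 2 × 10 = 140
  FM04: 2 × 3 × 10 = 60
  FM05: 9 × 7 × 9 = 567
  FM06: 10 × 4 × 3 = 120
Sorted descending: 567, 140, 120, 108, 60, 32.
The fourth-highest RPN is 108 (FM01).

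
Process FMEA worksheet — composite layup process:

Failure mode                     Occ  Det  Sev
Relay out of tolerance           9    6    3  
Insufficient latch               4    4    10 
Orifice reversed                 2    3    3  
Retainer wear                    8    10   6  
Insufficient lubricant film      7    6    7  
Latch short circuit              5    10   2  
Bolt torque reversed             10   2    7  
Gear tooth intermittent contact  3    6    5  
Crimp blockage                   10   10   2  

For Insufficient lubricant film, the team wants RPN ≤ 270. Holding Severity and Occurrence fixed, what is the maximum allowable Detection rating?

Insufficient lubricant film: S=7, O=7, D=6 → current RPN = 294.
Fixed product = 49. Need 49 × D ≤ 270, so D ≤ 270/49 = 5.51.
Maximum integer Detection rating = 5 (gives RPN 245; D=6 would give 294 > 270).

5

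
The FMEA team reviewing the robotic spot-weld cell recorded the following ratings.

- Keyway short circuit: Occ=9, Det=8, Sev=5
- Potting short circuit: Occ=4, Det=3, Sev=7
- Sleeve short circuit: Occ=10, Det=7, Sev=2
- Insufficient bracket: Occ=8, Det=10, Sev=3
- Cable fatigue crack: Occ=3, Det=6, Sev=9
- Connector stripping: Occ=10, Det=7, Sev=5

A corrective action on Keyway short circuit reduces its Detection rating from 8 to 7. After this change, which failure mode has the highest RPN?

Connector stripping

RPN = Severity × Occurrence × Detection:
  Keyway short circuit: 5 × 9 × 8 = 360
  Potting short circuit: 7 × 4 × 3 = 84
  Sleeve short circuit: 2 × 10 × 7 = 140
  Insufficient bracket: 3 × 8 × 10 = 240
  Cable fatigue crack: 9 × 3 × 6 = 162
  Connector stripping: 5 × 10 × 7 = 350
After action: Keyway short circuit → 5 × 9 × 7 = 315.
Revised RPNs: Connector stripping=350, Keyway short circuit=315, Insufficient bracket=240, Cable fatigue crack=162, Sleeve short circuit=140, Potting short circuit=84.
Highest is now Connector stripping (350).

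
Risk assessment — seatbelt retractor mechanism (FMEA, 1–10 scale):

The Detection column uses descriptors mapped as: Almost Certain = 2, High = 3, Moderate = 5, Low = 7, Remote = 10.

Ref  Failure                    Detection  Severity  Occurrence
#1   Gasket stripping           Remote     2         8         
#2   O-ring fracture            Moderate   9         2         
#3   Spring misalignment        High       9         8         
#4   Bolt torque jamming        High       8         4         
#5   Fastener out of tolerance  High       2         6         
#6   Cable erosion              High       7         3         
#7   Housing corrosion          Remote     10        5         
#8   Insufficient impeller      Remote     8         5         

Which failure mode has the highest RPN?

#7

RPN = Severity × Occurrence × Detection:
  #1: 2 × 8 × 10 = 160
  #2: 9 × 2 × 5 = 90
  #3: 9 × 8 × 3 = 216
  #4: 8 × 4 × 3 = 96
  #5: 2 × 6 × 3 = 36
  #6: 7 × 3 × 3 = 63
  #7: 10 × 5 × 10 = 500
  #8: 8 × 5 × 10 = 400
Highest RPN is 500 → #7.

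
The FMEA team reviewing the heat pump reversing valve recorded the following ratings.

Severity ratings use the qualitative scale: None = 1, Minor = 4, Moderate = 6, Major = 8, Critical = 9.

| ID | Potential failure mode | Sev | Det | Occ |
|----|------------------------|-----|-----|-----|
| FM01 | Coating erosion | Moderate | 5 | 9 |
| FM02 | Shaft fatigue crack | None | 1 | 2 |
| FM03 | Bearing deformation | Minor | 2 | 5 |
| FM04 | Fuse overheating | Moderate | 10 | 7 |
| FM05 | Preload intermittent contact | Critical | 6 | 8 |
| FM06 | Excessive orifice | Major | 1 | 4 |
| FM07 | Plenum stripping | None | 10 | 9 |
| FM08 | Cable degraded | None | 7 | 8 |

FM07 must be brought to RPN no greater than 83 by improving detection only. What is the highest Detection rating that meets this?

FM07: S=1, O=9, D=10 → current RPN = 90.
Fixed product = 9. Need 9 × D ≤ 83, so D ≤ 83/9 = 9.22.
Maximum integer Detection rating = 9 (gives RPN 81; D=10 would give 90 > 83).

9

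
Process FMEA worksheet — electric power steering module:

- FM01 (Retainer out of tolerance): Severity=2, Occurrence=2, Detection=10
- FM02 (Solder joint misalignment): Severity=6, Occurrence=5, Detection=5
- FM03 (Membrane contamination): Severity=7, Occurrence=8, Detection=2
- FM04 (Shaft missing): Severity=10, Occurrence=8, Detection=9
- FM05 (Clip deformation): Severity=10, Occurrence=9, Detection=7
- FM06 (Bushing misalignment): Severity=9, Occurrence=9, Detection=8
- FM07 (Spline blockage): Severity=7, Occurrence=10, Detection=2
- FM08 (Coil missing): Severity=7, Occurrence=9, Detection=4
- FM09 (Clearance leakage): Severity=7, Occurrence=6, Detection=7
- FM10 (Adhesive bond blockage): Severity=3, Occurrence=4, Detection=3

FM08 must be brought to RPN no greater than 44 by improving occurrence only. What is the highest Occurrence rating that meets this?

1

FM08: S=7, O=9, D=4 → current RPN = 252.
Fixed product = 28. Need 28 × O ≤ 44, so O ≤ 44/28 = 1.57.
Maximum integer Occurrence rating = 1 (gives RPN 28; O=2 would give 56 > 44).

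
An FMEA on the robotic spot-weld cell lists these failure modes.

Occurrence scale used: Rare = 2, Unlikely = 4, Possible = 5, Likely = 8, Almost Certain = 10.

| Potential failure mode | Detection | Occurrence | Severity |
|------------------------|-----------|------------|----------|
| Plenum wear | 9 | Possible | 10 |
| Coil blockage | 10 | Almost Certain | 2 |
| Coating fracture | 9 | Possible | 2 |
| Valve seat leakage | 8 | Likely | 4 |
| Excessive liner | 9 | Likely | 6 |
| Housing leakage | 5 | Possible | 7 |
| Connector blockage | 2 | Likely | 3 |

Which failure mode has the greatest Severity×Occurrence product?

Plenum wear

Criticality = Severity × Occurrence:
  Plenum wear: 10 × 5 = 50
  Coil blockage: 2 × 10 = 20
  Coating fracture: 2 × 5 = 10
  Valve seat leakage: 4 × 8 = 32
  Excessive liner: 6 × 8 = 48
  Housing leakage: 7 × 5 = 35
  Connector blockage: 3 × 8 = 24
Highest criticality is 50 → Plenum wear.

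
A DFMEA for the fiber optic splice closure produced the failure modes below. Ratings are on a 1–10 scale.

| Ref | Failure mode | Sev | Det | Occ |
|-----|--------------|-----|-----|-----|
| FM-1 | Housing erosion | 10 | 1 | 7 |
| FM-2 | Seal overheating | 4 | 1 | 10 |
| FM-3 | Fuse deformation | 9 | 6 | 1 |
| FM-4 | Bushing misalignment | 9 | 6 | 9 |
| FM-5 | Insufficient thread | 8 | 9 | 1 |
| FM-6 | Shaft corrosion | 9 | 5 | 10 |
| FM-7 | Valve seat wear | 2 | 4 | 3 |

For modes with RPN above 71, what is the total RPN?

1008

RPN = Severity × Occurrence × Detection:
  FM-1: 10 × 7 × 1 = 70
  FM-2: 4 × 10 × 1 = 40
  FM-3: 9 × 1 × 6 = 54
  FM-4: 9 × 9 × 6 = 486
  FM-5: 8 × 1 × 9 = 72
  FM-6: 9 × 10 × 5 = 450
  FM-7: 2 × 3 × 4 = 24
RPN > 71: FM-4 (486), FM-5 (72), FM-6 (450).
Sum: 486 + 72 + 450 = 1008.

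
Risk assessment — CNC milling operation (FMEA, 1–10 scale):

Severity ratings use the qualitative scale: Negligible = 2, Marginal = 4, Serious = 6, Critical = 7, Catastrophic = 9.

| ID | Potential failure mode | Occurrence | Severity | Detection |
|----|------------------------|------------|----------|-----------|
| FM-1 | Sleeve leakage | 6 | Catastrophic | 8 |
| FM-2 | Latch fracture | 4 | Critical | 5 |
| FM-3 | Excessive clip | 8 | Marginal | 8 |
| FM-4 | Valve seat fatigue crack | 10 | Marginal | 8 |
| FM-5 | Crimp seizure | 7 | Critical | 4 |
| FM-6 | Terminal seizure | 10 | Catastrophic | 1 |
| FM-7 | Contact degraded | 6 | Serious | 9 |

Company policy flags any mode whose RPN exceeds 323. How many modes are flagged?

2

RPN = Severity × Occurrence × Detection:
  FM-1: 9 × 6 × 8 = 432
  FM-2: 7 × 4 × 5 = 140
  FM-3: 4 × 8 × 8 = 256
  FM-4: 4 × 10 × 8 = 320
  FM-5: 7 × 7 × 4 = 196
  FM-6: 9 × 10 × 1 = 90
  FM-7: 6 × 6 × 9 = 324
Modes with RPN > 323: FM-1 (432), FM-7 (324) → 2.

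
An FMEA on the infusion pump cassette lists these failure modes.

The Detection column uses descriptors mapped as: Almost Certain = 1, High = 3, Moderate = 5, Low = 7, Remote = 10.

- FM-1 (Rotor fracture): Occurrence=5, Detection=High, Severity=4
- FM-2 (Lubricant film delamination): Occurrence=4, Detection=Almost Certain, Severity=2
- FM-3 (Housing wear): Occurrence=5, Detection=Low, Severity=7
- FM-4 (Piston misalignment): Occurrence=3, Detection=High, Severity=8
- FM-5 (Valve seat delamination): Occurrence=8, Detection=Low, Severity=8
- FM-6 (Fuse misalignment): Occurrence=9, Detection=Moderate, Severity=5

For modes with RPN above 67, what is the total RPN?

990

RPN = Severity × Occurrence × Detection:
  FM-1: 4 × 5 × 3 = 60
  FM-2: 2 × 4 × 1 = 8
  FM-3: 7 × 5 × 7 = 245
  FM-4: 8 × 3 × 3 = 72
  FM-5: 8 × 8 × 7 = 448
  FM-6: 5 × 9 × 5 = 225
RPN > 67: FM-3 (245), FM-4 (72), FM-5 (448), FM-6 (225).
Sum: 245 + 72 + 448 + 225 = 990.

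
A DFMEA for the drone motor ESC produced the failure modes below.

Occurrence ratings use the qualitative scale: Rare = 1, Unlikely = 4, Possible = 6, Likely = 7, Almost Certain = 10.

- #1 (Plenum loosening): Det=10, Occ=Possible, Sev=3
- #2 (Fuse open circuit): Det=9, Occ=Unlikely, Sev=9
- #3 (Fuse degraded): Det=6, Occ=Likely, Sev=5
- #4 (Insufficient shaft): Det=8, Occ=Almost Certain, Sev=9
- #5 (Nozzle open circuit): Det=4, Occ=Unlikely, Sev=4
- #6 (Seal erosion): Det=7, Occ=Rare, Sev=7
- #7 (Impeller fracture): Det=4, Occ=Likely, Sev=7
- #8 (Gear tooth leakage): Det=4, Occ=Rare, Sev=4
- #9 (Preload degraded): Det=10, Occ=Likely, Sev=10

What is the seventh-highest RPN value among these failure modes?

64

RPN = Severity × Occurrence × Detection:
  #1: 3 × 6 × 10 = 180
  #2: 9 × 4 × 9 = 324
  #3: 5 × 7 × 6 = 210
  #4: 9 × 10 × 8 = 720
  #5: 4 × 4 × 4 = 64
  #6: 7 × 1 × 7 = 49
  #7: 7 × 7 × 4 = 196
  #8: 4 × 1 × 4 = 16
  #9: 10 × 7 × 10 = 700
Sorted descending: 720, 700, 324, 210, 196, 180, 64, 49, 16.
The seventh-highest RPN is 64 (#5).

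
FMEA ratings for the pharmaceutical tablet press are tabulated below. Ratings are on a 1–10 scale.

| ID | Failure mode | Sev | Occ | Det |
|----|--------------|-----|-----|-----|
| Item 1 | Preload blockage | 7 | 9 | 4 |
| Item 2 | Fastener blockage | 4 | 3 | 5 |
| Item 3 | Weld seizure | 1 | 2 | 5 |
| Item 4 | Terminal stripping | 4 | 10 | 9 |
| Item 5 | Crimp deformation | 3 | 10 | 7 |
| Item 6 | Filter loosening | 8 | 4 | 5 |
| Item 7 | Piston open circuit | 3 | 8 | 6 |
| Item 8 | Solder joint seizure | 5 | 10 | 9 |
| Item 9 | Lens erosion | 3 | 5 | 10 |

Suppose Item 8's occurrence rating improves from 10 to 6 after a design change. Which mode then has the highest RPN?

RPN = Severity × Occurrence × Detection:
  Item 1: 7 × 9 × 4 = 252
  Item 2: 4 × 3 × 5 = 60
  Item 3: 1 × 2 × 5 = 10
  Item 4: 4 × 10 × 9 = 360
  Item 5: 3 × 10 × 7 = 210
  Item 6: 8 × 4 × 5 = 160
  Item 7: 3 × 8 × 6 = 144
  Item 8: 5 × 10 × 9 = 450
  Item 9: 3 × 5 × 10 = 150
After action: Item 8 → 5 × 6 × 9 = 270.
Revised RPNs: Item 4=360, Item 8=270, Item 1=252, Item 5=210, Item 6=160, Item 9=150, Item 7=144, Item 2=60, Item 3=10.
Highest is now Item 4 (360).

Item 4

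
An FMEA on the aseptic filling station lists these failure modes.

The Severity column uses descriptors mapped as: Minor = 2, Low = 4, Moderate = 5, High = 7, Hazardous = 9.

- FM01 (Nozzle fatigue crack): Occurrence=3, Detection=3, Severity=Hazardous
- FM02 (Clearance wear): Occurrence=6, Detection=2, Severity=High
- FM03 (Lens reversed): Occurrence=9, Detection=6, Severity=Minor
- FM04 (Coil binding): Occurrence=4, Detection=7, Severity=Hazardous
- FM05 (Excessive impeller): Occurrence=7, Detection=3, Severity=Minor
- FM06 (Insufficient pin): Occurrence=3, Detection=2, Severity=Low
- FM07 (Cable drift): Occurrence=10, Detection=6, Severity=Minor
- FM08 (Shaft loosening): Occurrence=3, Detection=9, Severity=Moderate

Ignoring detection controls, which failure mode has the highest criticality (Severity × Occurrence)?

Criticality = Severity × Occurrence:
  FM01: 9 × 3 = 27
  FM02: 7 × 6 = 42
  FM03: 2 × 9 = 18
  FM04: 9 × 4 = 36
  FM05: 2 × 7 = 14
  FM06: 4 × 3 = 12
  FM07: 2 × 10 = 20
  FM08: 5 × 3 = 15
Highest criticality is 42 → FM02.

FM02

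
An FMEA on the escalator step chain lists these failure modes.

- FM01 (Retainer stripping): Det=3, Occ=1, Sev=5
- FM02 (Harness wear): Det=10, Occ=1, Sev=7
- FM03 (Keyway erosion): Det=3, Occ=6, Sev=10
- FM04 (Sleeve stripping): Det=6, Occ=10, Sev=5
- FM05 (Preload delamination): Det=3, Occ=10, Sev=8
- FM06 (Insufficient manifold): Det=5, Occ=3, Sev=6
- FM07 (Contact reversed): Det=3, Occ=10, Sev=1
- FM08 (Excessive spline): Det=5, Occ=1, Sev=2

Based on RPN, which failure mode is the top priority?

RPN = Severity × Occurrence × Detection:
  FM01: 5 × 1 × 3 = 15
  FM02: 7 × 1 × 10 = 70
  FM03: 10 × 6 × 3 = 180
  FM04: 5 × 10 × 6 = 300
  FM05: 8 × 10 × 3 = 240
  FM06: 6 × 3 × 5 = 90
  FM07: 1 × 10 × 3 = 30
  FM08: 2 × 1 × 5 = 10
Highest RPN is 300 → FM04.

FM04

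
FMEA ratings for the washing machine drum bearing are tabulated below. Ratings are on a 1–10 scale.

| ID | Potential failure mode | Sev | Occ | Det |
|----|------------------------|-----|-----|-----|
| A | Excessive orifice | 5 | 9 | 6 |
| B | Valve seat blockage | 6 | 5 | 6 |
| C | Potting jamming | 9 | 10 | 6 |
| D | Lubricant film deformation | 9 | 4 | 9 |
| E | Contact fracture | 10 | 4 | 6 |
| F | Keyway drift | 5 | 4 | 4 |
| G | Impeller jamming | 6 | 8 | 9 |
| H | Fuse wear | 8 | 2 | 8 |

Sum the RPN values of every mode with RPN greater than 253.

RPN = Severity × Occurrence × Detection:
  A: 5 × 9 × 6 = 270
  B: 6 × 5 × 6 = 180
  C: 9 × 10 × 6 = 540
  D: 9 × 4 × 9 = 324
  E: 10 × 4 × 6 = 240
  F: 5 × 4 × 4 = 80
  G: 6 × 8 × 9 = 432
  H: 8 × 2 × 8 = 128
RPN > 253: A (270), C (540), D (324), G (432).
Sum: 270 + 540 + 324 + 432 = 1566.

1566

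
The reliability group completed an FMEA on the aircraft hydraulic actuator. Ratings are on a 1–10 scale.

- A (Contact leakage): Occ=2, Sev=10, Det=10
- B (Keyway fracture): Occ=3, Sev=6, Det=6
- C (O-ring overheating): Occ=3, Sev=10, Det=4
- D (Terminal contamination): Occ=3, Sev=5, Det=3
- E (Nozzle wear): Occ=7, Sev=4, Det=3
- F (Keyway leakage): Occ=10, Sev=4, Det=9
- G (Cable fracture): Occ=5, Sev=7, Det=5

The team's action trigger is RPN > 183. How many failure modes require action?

2

RPN = Severity × Occurrence × Detection:
  A: 10 × 2 × 10 = 200
  B: 6 × 3 × 6 = 108
  C: 10 × 3 × 4 = 120
  D: 5 × 3 × 3 = 45
  E: 4 × 7 × 3 = 84
  F: 4 × 10 × 9 = 360
  G: 7 × 5 × 5 = 175
Modes with RPN > 183: A (200), F (360) → 2.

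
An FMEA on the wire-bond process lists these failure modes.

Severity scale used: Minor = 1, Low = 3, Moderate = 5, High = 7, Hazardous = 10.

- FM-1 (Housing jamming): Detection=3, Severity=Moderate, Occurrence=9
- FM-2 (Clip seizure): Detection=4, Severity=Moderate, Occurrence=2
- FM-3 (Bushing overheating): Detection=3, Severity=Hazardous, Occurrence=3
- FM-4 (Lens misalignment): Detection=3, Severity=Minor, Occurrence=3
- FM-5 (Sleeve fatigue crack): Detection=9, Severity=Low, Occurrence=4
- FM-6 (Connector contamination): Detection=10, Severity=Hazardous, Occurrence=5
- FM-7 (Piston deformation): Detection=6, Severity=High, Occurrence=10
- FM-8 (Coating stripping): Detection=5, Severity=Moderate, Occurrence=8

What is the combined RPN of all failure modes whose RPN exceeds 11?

1493

RPN = Severity × Occurrence × Detection:
  FM-1: 5 × 9 × 3 = 135
  FM-2: 5 × 2 × 4 = 40
  FM-3: 10 × 3 × 3 = 90
  FM-4: 1 × 3 × 3 = 9
  FM-5: 3 × 4 × 9 = 108
  FM-6: 10 × 5 × 10 = 500
  FM-7: 7 × 10 × 6 = 420
  FM-8: 5 × 8 × 5 = 200
RPN > 11: FM-1 (135), FM-2 (40), FM-3 (90), FM-5 (108), FM-6 (500), FM-7 (420), FM-8 (200).
Sum: 135 + 40 + 90 + 108 + 500 + 420 + 200 = 1493.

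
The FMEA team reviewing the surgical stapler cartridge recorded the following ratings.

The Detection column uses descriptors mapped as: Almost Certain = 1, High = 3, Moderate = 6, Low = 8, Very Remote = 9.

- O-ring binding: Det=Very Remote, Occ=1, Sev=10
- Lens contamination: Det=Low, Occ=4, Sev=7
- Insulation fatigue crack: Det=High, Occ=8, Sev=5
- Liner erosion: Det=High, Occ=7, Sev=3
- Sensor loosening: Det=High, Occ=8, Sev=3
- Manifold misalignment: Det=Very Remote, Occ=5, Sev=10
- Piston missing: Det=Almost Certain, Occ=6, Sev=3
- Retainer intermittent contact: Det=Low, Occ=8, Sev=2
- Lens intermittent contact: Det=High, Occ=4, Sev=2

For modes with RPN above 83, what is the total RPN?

1012

RPN = Severity × Occurrence × Detection:
  O-ring binding: 10 × 1 × 9 = 90
  Lens contamination: 7 × 4 × 8 = 224
  Insulation fatigue crack: 5 × 8 × 3 = 120
  Liner erosion: 3 × 7 × 3 = 63
  Sensor loosening: 3 × 8 × 3 = 72
  Manifold misalignment: 10 × 5 × 9 = 450
  Piston missing: 3 × 6 × 1 = 18
  Retainer intermittent contact: 2 × 8 × 8 = 128
  Lens intermittent contact: 2 × 4 × 3 = 24
RPN > 83: O-ring binding (90), Lens contamination (224), Insulation fatigue crack (120), Manifold misalignment (450), Retainer intermittent contact (128).
Sum: 90 + 224 + 120 + 450 + 128 = 1012.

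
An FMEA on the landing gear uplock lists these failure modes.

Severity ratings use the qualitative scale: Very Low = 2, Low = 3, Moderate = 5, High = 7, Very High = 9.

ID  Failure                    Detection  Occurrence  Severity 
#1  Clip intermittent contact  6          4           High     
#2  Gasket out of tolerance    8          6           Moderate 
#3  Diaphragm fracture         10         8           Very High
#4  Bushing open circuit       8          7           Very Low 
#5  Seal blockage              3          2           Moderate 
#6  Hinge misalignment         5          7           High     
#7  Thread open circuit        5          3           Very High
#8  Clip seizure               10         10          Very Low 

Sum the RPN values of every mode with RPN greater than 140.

RPN = Severity × Occurrence × Detection:
  #1: 7 × 4 × 6 = 168
  #2: 5 × 6 × 8 = 240
  #3: 9 × 8 × 10 = 720
  #4: 2 × 7 × 8 = 112
  #5: 5 × 2 × 3 = 30
  #6: 7 × 7 × 5 = 245
  #7: 9 × 3 × 5 = 135
  #8: 2 × 10 × 10 = 200
RPN > 140: #1 (168), #2 (240), #3 (720), #6 (245), #8 (200).
Sum: 168 + 240 + 720 + 245 + 200 = 1573.

1573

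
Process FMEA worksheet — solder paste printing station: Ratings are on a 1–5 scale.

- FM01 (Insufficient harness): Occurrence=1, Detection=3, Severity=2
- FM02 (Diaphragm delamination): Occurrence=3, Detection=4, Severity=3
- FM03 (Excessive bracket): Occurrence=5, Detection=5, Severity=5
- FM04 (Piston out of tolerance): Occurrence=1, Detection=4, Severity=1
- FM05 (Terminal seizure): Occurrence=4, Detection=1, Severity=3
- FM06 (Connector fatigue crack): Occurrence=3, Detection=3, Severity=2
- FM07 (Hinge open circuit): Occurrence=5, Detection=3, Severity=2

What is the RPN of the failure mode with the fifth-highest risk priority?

RPN = Severity × Occurrence × Detection:
  FM01: 2 × 1 × 3 = 6
  FM02: 3 × 3 × 4 = 36
  FM03: 5 × 5 × 5 = 125
  FM04: 1 × 1 × 4 = 4
  FM05: 3 × 4 × 1 = 12
  FM06: 2 × 3 × 3 = 18
  FM07: 2 × 5 × 3 = 30
Sorted descending: 125, 36, 30, 18, 12, 6, 4.
The fifth-highest RPN is 12 (FM05).

12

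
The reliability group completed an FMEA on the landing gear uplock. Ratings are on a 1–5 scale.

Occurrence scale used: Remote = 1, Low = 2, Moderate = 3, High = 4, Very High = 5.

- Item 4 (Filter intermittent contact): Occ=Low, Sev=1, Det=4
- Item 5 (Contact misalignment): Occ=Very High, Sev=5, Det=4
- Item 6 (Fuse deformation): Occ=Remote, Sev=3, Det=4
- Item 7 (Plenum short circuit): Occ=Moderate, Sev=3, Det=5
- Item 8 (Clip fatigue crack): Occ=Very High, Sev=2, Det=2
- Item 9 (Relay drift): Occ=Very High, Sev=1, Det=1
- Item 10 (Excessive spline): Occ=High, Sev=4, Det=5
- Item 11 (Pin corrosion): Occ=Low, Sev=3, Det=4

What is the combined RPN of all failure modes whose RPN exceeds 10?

RPN = Severity × Occurrence × Detection:
  Item 4: 1 × 2 × 4 = 8
  Item 5: 5 × 5 × 4 = 100
  Item 6: 3 × 1 × 4 = 12
  Item 7: 3 × 3 × 5 = 45
  Item 8: 2 × 5 × 2 = 20
  Item 9: 1 × 5 × 1 = 5
  Item 10: 4 × 4 × 5 = 80
  Item 11: 3 × 2 × 4 = 24
RPN > 10: Item 5 (100), Item 6 (12), Item 7 (45), Item 8 (20), Item 10 (80), Item 11 (24).
Sum: 100 + 12 + 45 + 20 + 80 + 24 = 281.

281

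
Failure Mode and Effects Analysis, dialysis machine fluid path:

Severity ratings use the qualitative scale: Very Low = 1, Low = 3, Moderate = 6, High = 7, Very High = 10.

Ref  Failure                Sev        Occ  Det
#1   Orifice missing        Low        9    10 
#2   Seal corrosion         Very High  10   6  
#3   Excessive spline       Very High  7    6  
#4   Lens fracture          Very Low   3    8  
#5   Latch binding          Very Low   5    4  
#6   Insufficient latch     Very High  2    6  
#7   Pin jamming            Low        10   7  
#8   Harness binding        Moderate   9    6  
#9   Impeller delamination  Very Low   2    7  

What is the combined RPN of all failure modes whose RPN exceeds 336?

1020

RPN = Severity × Occurrence × Detection:
  #1: 3 × 9 × 10 = 270
  #2: 10 × 10 × 6 = 600
  #3: 10 × 7 × 6 = 420
  #4: 1 × 3 × 8 = 24
  #5: 1 × 5 × 4 = 20
  #6: 10 × 2 × 6 = 120
  #7: 3 × 10 × 7 = 210
  #8: 6 × 9 × 6 = 324
  #9: 1 × 2 × 7 = 14
RPN > 336: #2 (600), #3 (420).
Sum: 600 + 420 = 1020.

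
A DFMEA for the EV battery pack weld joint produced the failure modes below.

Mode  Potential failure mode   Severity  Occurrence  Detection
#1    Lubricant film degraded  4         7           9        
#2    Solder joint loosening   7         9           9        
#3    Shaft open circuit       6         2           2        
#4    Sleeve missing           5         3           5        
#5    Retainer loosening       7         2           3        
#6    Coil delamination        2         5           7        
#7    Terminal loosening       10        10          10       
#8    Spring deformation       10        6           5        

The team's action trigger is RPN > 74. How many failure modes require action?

5

RPN = Severity × Occurrence × Detection:
  #1: 4 × 7 × 9 = 252
  #2: 7 × 9 × 9 = 567
  #3: 6 × 2 × 2 = 24
  #4: 5 × 3 × 5 = 75
  #5: 7 × 2 × 3 = 42
  #6: 2 × 5 × 7 = 70
  #7: 10 × 10 × 10 = 1000
  #8: 10 × 6 × 5 = 300
Modes with RPN > 74: #1 (252), #2 (567), #4 (75), #7 (1000), #8 (300) → 5.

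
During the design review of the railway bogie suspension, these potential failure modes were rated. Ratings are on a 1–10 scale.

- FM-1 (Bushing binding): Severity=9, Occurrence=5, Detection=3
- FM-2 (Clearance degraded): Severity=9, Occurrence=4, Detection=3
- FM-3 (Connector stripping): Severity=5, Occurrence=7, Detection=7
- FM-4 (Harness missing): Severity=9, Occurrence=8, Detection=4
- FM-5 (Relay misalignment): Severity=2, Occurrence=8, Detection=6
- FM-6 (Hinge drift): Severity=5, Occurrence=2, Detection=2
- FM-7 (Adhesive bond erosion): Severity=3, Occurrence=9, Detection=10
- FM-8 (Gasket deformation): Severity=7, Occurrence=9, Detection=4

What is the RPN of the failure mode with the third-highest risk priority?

252

RPN = Severity × Occurrence × Detection:
  FM-1: 9 × 5 × 3 = 135
  FM-2: 9 × 4 × 3 = 108
  FM-3: 5 × 7 × 7 = 245
  FM-4: 9 × 8 × 4 = 288
  FM-5: 2 × 8 × 6 = 96
  FM-6: 5 × 2 × 2 = 20
  FM-7: 3 × 9 × 10 = 270
  FM-8: 7 × 9 × 4 = 252
Sorted descending: 288, 270, 252, 245, 135, 108, 96, 20.
The third-highest RPN is 252 (FM-8).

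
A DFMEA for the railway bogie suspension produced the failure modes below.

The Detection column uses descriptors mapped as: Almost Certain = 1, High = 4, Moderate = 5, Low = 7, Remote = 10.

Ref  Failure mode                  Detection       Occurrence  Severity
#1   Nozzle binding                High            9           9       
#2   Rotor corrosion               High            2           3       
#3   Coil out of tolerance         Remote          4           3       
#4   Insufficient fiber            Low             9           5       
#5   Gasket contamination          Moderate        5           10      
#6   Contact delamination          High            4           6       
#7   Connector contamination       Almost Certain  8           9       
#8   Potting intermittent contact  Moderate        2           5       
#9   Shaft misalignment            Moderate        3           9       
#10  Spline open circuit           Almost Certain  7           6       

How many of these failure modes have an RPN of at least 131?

RPN = Severity × Occurrence × Detection:
  #1: 9 × 9 × 4 = 324
  #2: 3 × 2 × 4 = 24
  #3: 3 × 4 × 10 = 120
  #4: 5 × 9 × 7 = 315
  #5: 10 × 5 × 5 = 250
  #6: 6 × 4 × 4 = 96
  #7: 9 × 8 × 1 = 72
  #8: 5 × 2 × 5 = 50
  #9: 9 × 3 × 5 = 135
  #10: 6 × 7 × 1 = 42
Modes with RPN ≥ 131: #1 (324), #4 (315), #5 (250), #9 (135) → 4.

4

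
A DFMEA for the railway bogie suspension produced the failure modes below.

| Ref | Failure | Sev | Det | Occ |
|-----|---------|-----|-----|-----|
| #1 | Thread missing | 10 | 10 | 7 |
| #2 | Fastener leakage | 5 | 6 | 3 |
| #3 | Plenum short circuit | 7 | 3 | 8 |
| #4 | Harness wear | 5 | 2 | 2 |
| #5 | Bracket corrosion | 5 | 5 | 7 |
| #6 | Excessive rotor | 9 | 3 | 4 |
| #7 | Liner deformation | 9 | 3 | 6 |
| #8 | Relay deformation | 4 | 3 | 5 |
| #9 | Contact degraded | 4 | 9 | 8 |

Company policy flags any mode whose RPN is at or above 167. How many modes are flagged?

RPN = Severity × Occurrence × Detection:
  #1: 10 × 7 × 10 = 700
  #2: 5 × 3 × 6 = 90
  #3: 7 × 8 × 3 = 168
  #4: 5 × 2 × 2 = 20
  #5: 5 × 7 × 5 = 175
  #6: 9 × 4 × 3 = 108
  #7: 9 × 6 × 3 = 162
  #8: 4 × 5 × 3 = 60
  #9: 4 × 8 × 9 = 288
Modes with RPN ≥ 167: #1 (700), #3 (168), #5 (175), #9 (288) → 4.

4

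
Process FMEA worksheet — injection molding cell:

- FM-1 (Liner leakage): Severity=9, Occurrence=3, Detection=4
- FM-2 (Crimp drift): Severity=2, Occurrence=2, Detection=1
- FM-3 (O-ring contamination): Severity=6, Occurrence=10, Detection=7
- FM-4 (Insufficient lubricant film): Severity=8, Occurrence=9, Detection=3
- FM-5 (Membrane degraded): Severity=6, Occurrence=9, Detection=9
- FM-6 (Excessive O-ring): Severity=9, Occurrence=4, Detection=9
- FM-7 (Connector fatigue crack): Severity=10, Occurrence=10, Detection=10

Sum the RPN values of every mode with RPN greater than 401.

1906

RPN = Severity × Occurrence × Detection:
  FM-1: 9 × 3 × 4 = 108
  FM-2: 2 × 2 × 1 = 4
  FM-3: 6 × 10 × 7 = 420
  FM-4: 8 × 9 × 3 = 216
  FM-5: 6 × 9 × 9 = 486
  FM-6: 9 × 4 × 9 = 324
  FM-7: 10 × 10 × 10 = 1000
RPN > 401: FM-3 (420), FM-5 (486), FM-7 (1000).
Sum: 420 + 486 + 1000 = 1906.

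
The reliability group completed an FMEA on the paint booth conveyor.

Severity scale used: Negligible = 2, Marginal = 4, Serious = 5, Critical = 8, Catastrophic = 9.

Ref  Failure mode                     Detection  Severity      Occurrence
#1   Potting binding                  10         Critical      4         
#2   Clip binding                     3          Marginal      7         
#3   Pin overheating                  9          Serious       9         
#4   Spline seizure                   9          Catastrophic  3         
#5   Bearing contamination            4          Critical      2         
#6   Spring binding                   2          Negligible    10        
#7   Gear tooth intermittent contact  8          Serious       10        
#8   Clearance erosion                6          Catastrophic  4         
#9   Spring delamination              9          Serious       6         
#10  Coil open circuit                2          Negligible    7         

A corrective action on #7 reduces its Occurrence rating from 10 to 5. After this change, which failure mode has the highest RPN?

#3

RPN = Severity × Occurrence × Detection:
  #1: 8 × 4 × 10 = 320
  #2: 4 × 7 × 3 = 84
  #3: 5 × 9 × 9 = 405
  #4: 9 × 3 × 9 = 243
  #5: 8 × 2 × 4 = 64
  #6: 2 × 10 × 2 = 40
  #7: 5 × 10 × 8 = 400
  #8: 9 × 4 × 6 = 216
  #9: 5 × 6 × 9 = 270
  #10: 2 × 7 × 2 = 28
After action: #7 → 5 × 5 × 8 = 200.
Revised RPNs: #3=405, #1=320, #9=270, #4=243, #8=216, #7=200, #2=84, #5=64, #6=40, #10=28.
Highest is now #3 (405).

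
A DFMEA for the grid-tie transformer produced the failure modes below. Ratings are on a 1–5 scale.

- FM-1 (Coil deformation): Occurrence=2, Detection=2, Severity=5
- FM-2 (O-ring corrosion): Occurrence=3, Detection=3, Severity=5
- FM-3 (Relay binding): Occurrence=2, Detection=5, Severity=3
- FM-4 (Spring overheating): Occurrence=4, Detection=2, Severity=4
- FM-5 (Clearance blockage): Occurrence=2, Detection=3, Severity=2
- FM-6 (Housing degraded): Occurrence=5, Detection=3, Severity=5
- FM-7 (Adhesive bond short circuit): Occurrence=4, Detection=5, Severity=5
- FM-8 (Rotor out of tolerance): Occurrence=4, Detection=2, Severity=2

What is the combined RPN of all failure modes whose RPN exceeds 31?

RPN = Severity × Occurrence × Detection:
  FM-1: 5 × 2 × 2 = 20
  FM-2: 5 × 3 × 3 = 45
  FM-3: 3 × 2 × 5 = 30
  FM-4: 4 × 4 × 2 = 32
  FM-5: 2 × 2 × 3 = 12
  FM-6: 5 × 5 × 3 = 75
  FM-7: 5 × 4 × 5 = 100
  FM-8: 2 × 4 × 2 = 16
RPN > 31: FM-2 (45), FM-4 (32), FM-6 (75), FM-7 (100).
Sum: 45 + 32 + 75 + 100 = 252.

252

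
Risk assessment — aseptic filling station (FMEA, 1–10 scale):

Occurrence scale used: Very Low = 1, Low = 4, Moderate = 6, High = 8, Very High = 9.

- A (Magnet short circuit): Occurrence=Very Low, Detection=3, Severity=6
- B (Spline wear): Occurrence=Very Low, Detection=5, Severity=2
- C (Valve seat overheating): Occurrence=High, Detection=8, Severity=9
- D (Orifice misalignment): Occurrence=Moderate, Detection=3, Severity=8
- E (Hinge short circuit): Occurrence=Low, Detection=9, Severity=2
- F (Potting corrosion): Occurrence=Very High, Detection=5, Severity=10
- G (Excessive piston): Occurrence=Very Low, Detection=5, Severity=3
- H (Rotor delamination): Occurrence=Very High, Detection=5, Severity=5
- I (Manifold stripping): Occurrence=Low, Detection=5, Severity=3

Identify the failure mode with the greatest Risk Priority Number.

C

RPN = Severity × Occurrence × Detection:
  A: 6 × 1 × 3 = 18
  B: 2 × 1 × 5 = 10
  C: 9 × 8 × 8 = 576
  D: 8 × 6 × 3 = 144
  E: 2 × 4 × 9 = 72
  F: 10 × 9 × 5 = 450
  G: 3 × 1 × 5 = 15
  H: 5 × 9 × 5 = 225
  I: 3 × 4 × 5 = 60
Highest RPN is 576 → C.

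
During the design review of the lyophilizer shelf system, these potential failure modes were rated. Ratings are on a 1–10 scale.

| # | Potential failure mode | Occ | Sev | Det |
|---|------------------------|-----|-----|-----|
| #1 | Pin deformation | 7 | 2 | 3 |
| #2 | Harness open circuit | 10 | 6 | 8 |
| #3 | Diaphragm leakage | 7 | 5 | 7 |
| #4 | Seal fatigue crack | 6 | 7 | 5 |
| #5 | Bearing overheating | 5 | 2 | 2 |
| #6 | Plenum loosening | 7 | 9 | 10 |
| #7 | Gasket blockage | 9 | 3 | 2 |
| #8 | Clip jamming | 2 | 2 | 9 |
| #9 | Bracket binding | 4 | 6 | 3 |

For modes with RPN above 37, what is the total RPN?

1733

RPN = Severity × Occurrence × Detection:
  #1: 2 × 7 × 3 = 42
  #2: 6 × 10 × 8 = 480
  #3: 5 × 7 × 7 = 245
  #4: 7 × 6 × 5 = 210
  #5: 2 × 5 × 2 = 20
  #6: 9 × 7 × 10 = 630
  #7: 3 × 9 × 2 = 54
  #8: 2 × 2 × 9 = 36
  #9: 6 × 4 × 3 = 72
RPN > 37: #1 (42), #2 (480), #3 (245), #4 (210), #6 (630), #7 (54), #9 (72).
Sum: 42 + 480 + 245 + 210 + 630 + 54 + 72 = 1733.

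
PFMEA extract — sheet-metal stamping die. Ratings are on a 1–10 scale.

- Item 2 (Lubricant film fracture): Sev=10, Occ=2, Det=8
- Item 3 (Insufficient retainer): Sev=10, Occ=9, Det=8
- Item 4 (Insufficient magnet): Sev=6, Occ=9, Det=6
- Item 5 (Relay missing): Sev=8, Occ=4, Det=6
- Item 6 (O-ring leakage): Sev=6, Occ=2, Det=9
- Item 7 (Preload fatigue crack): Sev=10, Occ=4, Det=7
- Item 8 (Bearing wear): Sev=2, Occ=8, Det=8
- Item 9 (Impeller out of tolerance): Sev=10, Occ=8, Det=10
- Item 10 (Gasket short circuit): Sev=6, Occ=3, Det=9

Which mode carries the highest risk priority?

Item 9

RPN = Severity × Occurrence × Detection:
  Item 2: 10 × 2 × 8 = 160
  Item 3: 10 × 9 × 8 = 720
  Item 4: 6 × 9 × 6 = 324
  Item 5: 8 × 4 × 6 = 192
  Item 6: 6 × 2 × 9 = 108
  Item 7: 10 × 4 × 7 = 280
  Item 8: 2 × 8 × 8 = 128
  Item 9: 10 × 8 × 10 = 800
  Item 10: 6 × 3 × 9 = 162
Highest RPN is 800 → Item 9.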